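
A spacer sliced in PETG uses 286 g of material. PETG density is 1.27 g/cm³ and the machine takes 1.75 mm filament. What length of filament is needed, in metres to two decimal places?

93.63 m

Extruded volume: 286/1.27 = 225.1969 cm³ (225196.9 mm³).
Cross-section of 1.75 mm filament: π·(1.75/2)² = 2.4053 mm².
Length = 225196.9 / 2.4053 = 93625.29 mm = 93.63 m.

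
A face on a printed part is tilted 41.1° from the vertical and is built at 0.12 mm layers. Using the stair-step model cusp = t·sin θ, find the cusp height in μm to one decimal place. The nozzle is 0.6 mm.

h_c = t·sin θ = 0.12 × 0.6574 = 0.078888 mm (78.9 μm).

78.9 μm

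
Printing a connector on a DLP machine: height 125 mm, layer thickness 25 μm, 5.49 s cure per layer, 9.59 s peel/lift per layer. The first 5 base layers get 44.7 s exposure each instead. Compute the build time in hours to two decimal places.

Number of layers: 125 / 0.025 → 5000 (rounded up).
Burn-in layers: 5 × (44.7 + 9.59) → 271.45 s.
Remaining layers: 4995 × (5.49 + 9.59) → 75324.6 s.
Sum: 271.45 + 75324.6 = 75596.05 s → 21.00 hours.

21.00 hours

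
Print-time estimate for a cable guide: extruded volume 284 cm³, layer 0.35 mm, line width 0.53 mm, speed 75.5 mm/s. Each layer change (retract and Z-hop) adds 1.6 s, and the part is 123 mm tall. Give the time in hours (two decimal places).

Line area = 0.35 × 0.53, so 0.1855 mm².
Total extruded path = 284000/0.1855 = 1530997.3 mm.
Print-move time = 1530997.3 / 75.5, so 20278.1 s.
Layer count = ceil(123 / 0.35) = 352.
Layer-change overhead = 352 × 1.6 = 563.2 s.
Total = 20278.1 + 563.2 = 20841.3 s = 5.79 hours.

5.79 hours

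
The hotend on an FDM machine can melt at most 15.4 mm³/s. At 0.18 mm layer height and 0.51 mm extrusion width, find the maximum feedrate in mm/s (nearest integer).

Extrusion cross-section: 0.18 × 0.51 → 0.0918 mm².
v_max = Q/A = 15.4/0.0918 = 167.76 mm/s → 168 mm/s.

168 mm/s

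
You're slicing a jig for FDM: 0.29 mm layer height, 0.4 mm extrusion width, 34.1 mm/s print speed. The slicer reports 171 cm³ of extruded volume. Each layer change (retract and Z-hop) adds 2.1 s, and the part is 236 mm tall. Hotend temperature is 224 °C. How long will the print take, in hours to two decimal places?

Extrusion cross-section = 0.29 × 0.4, so 0.116 mm².
Total extruded path = 171000/0.116 = 1474137.9 mm.
Time extruding: 1474137.9 / 34.1 → 43229.9 s.
Number of layers: 236 / 0.29 → 814 (rounded up).
Z-hop total = 814 × 2.1, so 1709.4 s.
Altogether 43229.9 + 1709.4 = 44939.3 s, i.e. 12.48 hours.

12.48 hours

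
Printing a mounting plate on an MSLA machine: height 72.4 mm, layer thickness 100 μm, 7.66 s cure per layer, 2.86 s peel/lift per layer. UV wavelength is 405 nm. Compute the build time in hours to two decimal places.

2.12 hours

Layers = ⌈72.4/0.1⌉ = 724.
Cycle time: 7.66 + 2.86 → 10.52 s.
Total = 724 × 10.52 = 7616.48 s = 2.12 hours.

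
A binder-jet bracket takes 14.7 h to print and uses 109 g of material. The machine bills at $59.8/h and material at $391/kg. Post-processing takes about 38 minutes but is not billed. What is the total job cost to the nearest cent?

$921.68

Time charge = 59.8 × 14.7 = $879.06.
Material charge: 391 × 109/1000 → $42.619.
Total = 879.06 + 42.619 = 921.679 ≈ $921.68.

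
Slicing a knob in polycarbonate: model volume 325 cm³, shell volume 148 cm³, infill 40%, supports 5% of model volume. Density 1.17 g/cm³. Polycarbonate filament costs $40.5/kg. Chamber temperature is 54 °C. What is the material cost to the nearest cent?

$11.14

Infill region = 325 − 148, so 177 cm³.
Infill volume: 0.40 × 177 → 70.8 cm³.
Support = 0.05 × 325 = 16.25 cm³.
Deposited volume = 148 + 70.8 + 16.25 = 235.05 cm³.
Mass = 235.05 × 1.17, so 275.0085 g.
At $40.5/kg: 275.0085/1000 × 40.5 = $11.14.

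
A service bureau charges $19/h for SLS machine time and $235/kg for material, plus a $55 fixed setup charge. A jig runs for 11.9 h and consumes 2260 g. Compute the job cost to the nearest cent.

$812.20

Time charge = 19 × 11.9 = $226.10.
Feedstock cost = 235 × 2260/1000, so $531.10.
Total = 226.10 + 531.10 + 55 = $812.20.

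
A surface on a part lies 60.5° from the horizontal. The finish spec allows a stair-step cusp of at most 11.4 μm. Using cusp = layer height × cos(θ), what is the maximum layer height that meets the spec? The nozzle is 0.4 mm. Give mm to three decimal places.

Layer height = cusp / cos(60.5°) = 0.0114 / 0.4924 = 0.023 mm.

0.023 mm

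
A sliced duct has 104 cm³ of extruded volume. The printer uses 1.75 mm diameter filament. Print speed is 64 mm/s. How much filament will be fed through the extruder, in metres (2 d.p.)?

Filament cross-section = π × (1.75/2)² = 2.4053 mm².
L = 104000 mm³ / 2.4053 mm² = 43237.85 mm, i.e. 43.24 m.

43.24 m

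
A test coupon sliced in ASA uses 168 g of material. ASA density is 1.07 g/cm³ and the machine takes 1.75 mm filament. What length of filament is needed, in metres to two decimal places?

65.28 m

Volume = 168 g / 1.07 g·cm⁻³ = 157.0093 cm³ = 157009.3 mm³.
Cross-section of 1.75 mm filament: π·(1.75/2)² = 2.4053 mm².
Length = 157009.3 / 2.4053 = 65276.39 mm = 65.28 m.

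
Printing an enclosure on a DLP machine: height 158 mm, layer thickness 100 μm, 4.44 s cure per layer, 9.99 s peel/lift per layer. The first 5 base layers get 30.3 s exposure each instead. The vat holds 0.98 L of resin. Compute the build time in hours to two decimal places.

Number of layers: 158 / 0.1 → 1580 (rounded up).
Burn-in layers = 5 × (30.3 + 9.99), so 201.45 s.
Normal layers = 1575 × (4.44 + 9.99), so 22727.25 s.
Sum: 201.45 + 22727.25 = 22928.7 s → 6.37 hours.

6.37 hours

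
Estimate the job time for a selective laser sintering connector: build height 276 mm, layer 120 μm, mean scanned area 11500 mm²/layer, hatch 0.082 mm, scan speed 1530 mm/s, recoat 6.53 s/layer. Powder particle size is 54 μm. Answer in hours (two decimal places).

62.73 hours

Layers = ⌈276/0.12⌉ = 2300.
Scan path per layer = 11500 / 0.082, so 140243.9 mm.
Laser time per layer: 140243.9 / 1530 → 91.6627 s.
Time per layer = 91.6627 + 6.53, so 98.1927 s.
Build time = 2300 × 98.1927 = 225843.21 s = 62.73 hours.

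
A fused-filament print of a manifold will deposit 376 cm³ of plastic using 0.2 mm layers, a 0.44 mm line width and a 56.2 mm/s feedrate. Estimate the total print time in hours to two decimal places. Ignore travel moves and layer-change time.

21.12 hours

Bead cross-section: 0.2 × 0.44 → 0.088 mm².
Total extruded path = 376000/0.088 = 4272727.3 mm.
Extrusion time = 4272727.3 / 56.2 = 76027.2 s.
76027.2 s = 21.12 hours.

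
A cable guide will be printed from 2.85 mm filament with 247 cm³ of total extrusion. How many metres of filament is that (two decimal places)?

38.72 m

A = π r² = π × 1.425² = 6.3794 mm².
Length = 247 cm³ / 6.3794 mm² = 247000 / 6.3794 = 38718.37 mm = 38.72 m.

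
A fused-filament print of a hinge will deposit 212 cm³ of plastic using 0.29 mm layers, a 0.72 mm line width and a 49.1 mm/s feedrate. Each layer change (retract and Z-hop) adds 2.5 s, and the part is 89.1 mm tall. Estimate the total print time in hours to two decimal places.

Line area = 0.29 × 0.72 = 0.2088 mm².
Total extruded path = 212000/0.2088 = 1015325.7 mm.
Time extruding: 1015325.7 / 49.1 → 20678.7 s.
Layer count = ceil(89.1 / 0.29) = 308.
Z-hop total: 308 × 2.5 → 770 s.
Total = 20678.7 + 770 = 21448.7 s = 5.96 hours.

5.96 hours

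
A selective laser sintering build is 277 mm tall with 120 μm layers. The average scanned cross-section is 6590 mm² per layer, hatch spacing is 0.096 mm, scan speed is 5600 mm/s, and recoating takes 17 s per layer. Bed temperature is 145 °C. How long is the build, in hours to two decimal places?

Layers = ⌈277/0.12⌉ = 2309.
Scan path per layer = 6590 / 0.096, so 68645.8 mm.
Per-layer scan time = 68645.8 / 5600 = 12.2582 s.
Time per layer = 12.2582 + 17 = 29.2582 s.
2309 layers × 29.2582 s/layer = 67557.1838 s, i.e. 18.77 hours.

18.77 hours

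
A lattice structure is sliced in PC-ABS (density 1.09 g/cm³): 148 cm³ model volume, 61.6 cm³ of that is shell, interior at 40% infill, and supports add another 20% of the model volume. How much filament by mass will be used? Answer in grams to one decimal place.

Infill region = 148 − 61.6, so 86.4 cm³.
Infill deposited = 0.40 × 86.4, so 34.56 cm³.
Support = 0.20 × 148 = 29.6 cm³.
Total extruded = 61.6 + 34.56 + 29.6, so 125.76 cm³.
Mass: 125.76 × 1.09 → 137.0784 g.

137.1 g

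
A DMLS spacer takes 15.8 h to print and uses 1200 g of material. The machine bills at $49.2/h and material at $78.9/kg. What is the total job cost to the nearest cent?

Machine-time cost = 49.2 × 15.8, so $777.36.
Material charge: 78.9 × 1200/1000 → $94.68.
Job cost: 777.36 + 94.68 = $872.04.

$872.04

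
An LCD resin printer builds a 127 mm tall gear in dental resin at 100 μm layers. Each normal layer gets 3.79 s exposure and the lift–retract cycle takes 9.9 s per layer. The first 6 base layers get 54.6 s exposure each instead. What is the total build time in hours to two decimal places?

4.91 hours

Number of layers: 127 / 0.1 → 1270 (rounded up).
Bottom layers = 6 × (54.6 + 9.9), so 387 s.
Regular layers: 1264 × (3.79 + 9.9) → 17304.16 s.
Sum: 387 + 17304.16 = 17691.16 s → 4.91 hours.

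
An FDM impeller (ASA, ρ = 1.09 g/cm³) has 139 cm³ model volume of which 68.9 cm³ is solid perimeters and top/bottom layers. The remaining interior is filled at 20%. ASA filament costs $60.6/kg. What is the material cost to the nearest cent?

Infill region = 139 − 68.9 = 70.1 cm³.
Deposited infill = 0.20 × 70.1, so 14.02 cm³.
Deposited volume = 68.9 + 14.02, so 82.92 cm³.
Mass: 82.92 × 1.09 → 90.3828 g.
At $60.6/kg: 90.3828/1000 × 60.6 = $5.48.

$5.48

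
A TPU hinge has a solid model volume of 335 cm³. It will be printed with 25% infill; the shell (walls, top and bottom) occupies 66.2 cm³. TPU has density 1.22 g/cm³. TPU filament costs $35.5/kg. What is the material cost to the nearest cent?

$5.78

Volume inside the shell = 335 − 66.2, so 268.8 cm³.
Deposited infill = 0.25 × 268.8 = 67.2 cm³.
Total extruded = 66.2 + 67.2, so 133.4 cm³.
Mass: 133.4 × 1.22 → 162.748 g.
At $35.5/kg: 162.748/1000 × 35.5 = $5.78.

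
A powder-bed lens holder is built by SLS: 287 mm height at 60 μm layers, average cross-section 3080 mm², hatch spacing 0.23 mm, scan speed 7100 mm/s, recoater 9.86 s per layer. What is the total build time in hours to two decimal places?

Layer count = ceil(287 / 0.06) = 4784.
Hatch length per layer = 3080 / 0.23, so 13391.3 mm.
Laser time per layer: 13391.3 / 7100 → 1.8861 s.
Per-layer time = 1.8861 + 9.86, so 11.7461 s.
Build time = 4784 × 11.7461 = 56193.3424 s = 15.61 hours.

15.61 hours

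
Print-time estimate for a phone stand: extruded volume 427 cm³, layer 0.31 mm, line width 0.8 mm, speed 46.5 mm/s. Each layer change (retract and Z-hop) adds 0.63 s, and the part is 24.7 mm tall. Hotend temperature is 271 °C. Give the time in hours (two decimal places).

Extrusion cross-section: 0.31 × 0.8 → 0.248 mm².
Total extruded path = 427000/0.248 = 1721774.2 mm.
Print-move time = 1721774.2 / 46.5, so 37027.4 s.
Layer count = ceil(24.7 / 0.31) = 80.
Layer-change overhead = 80 × 0.63, so 50.4 s.
Altogether 37027.4 + 50.4 = 37077.8 s, i.e. 10.30 hours.

10.30 hours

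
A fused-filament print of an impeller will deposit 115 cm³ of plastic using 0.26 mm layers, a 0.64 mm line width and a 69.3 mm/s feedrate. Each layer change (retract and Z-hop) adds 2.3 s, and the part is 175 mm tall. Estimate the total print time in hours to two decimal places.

3.20 hours

Extrusion cross-section = 0.26 × 0.64, so 0.1664 mm².
Total extruded path = 115000/0.1664 = 691105.8 mm.
Extrusion time = 691105.8 / 69.3 = 9972.7 s.
Number of layers: 175 / 0.26 → 674 (rounded up).
Layer-change overhead = 674 × 2.3 = 1550.2 s.
Altogether 9972.7 + 1550.2 = 11522.9 s, i.e. 3.20 hours.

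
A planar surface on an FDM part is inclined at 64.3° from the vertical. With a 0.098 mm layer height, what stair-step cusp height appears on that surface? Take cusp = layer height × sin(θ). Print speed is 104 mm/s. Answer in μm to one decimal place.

88.3 μm

h_c = t·sin θ = 0.098 × 0.9011 = 0.088308 mm (88.3 μm).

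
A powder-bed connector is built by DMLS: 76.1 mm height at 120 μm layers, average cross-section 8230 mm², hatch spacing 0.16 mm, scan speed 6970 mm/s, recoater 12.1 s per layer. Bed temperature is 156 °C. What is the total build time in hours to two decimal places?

Layers = ⌈76.1/0.12⌉ = 635.
Per-layer scan distance: 8230 / 0.16 → 51437.5 mm.
Per-layer scan time = 51437.5 / 6970, so 7.3798 s.
Time per layer = 7.3798 + 12.1 = 19.4798 s.
635 layers × 19.4798 s/layer = 12369.673 s, i.e. 3.44 hours.

3.44 hours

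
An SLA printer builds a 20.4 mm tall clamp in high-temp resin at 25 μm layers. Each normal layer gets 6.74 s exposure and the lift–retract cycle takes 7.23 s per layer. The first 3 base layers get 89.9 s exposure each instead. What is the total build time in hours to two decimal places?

3.24 hours

Number of layers: 20.4 / 0.025 → 816 (rounded up).
Burn-in layers = 3 × (89.9 + 7.23), so 291.39 s.
Regular layers: 813 × (6.74 + 7.23) → 11357.61 s.
Total = 291.39 + 11357.61 = 11649 s = 3.24 hours.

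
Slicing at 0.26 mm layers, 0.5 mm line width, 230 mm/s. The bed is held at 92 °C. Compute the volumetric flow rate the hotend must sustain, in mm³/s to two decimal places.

Bead cross-section = 0.26 × 0.5, so 0.13 mm².
Q = v·A = 230 × 0.13 = 29.90 mm³/s.

29.90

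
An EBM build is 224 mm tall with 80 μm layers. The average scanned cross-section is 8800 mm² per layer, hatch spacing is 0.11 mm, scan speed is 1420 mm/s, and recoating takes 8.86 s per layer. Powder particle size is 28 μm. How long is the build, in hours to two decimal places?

50.71 hours

Number of layers: 224 / 0.08 → 2800 (rounded up).
Hatch length per layer = 8800 / 0.11, so 80000 mm.
Scan time per layer: 80000 / 1420 → 56.338 s.
Per-layer time = 56.338 + 8.86, so 65.198 s.
2800 layers × 65.198 s/layer = 182554.4 s, i.e. 50.71 hours.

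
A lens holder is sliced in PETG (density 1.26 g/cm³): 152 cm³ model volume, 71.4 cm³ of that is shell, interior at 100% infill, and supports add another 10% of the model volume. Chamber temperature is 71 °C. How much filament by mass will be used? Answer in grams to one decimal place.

210.7 g

Volume inside the shell = 152 − 71.4, so 80.6 cm³.
Infill deposited = 1.00 × 80.6, so 80.6 cm³.
Support: 0.10 × 152 → 15.2 cm³.
Total extruded: 71.4 + 80.6 + 15.2 → 167.2 cm³.
Mass = 167.2 × 1.26, so 210.672 g.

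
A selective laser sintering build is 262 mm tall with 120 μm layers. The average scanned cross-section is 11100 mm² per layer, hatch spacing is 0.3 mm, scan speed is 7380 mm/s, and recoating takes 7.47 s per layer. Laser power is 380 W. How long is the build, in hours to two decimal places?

Layer count = ceil(262 / 0.12) = 2184.
Per-layer scan distance = 11100 / 0.3, so 37000 mm.
Laser time per layer: 37000 / 7380 → 5.0136 s.
Layer cycle = 5.0136 + 7.47, so 12.4836 s.
Build time = 2184 × 12.4836 = 27264.1824 s = 7.57 hours.

7.57 hours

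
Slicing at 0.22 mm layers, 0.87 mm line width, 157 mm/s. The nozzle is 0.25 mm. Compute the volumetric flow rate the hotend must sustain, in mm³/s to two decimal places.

30.05

A = 0.22 × 0.87 = 0.1914 mm².
Volumetric flow = 157 × 0.1914 = 30.05 mm³/s.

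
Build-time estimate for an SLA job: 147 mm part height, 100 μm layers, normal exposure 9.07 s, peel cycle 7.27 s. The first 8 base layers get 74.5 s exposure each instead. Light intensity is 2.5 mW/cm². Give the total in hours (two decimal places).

6.82 hours

Layer count = ceil(147 / 0.1) = 1470.
Bottom layers: 8 × (74.5 + 7.27) → 654.16 s.
Regular layers = 1462 × (9.07 + 7.27), so 23889.08 s.
Total = 654.16 + 23889.08 = 24543.24 s = 6.82 hours.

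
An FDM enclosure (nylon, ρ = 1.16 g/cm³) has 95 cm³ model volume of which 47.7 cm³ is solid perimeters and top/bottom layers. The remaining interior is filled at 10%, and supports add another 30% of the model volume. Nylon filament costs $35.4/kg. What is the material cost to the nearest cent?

Interior volume = 95 − 47.7, so 47.3 cm³.
Infill volume = 0.10 × 47.3 = 4.73 cm³.
Support = 0.30 × 95, so 28.5 cm³.
Total printed volume = 47.7 + 4.73 + 28.5 = 80.93 cm³.
Mass: 80.93 × 1.16 → 93.8788 g.
Cost = 93.8788 g / 1000 × $35.4/kg = $3.32.

$3.32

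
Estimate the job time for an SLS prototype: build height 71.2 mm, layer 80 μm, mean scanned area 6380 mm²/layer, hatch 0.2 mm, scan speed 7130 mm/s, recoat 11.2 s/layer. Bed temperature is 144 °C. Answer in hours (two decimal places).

Layer count = ceil(71.2 / 0.08) = 890.
Per-layer scan distance: 6380 / 0.2 → 31900 mm.
Laser time per layer = 31900 / 7130, so 4.4741 s.
Layer cycle = 4.4741 + 11.2, so 15.6741 s.
Total: 890 × 15.6741 s = 13949.949 s → 3.87 hours.

3.87 hours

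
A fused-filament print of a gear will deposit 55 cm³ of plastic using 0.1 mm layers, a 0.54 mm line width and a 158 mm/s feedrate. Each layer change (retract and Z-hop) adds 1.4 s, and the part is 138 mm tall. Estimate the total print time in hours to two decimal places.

Extrusion cross-section: 0.1 × 0.54 → 0.054 mm².
Total extruded path = 55000/0.054 = 1018518.5 mm.
Extrusion time = 1018518.5 / 158 = 6446.3 s.
Layer count = ceil(138 / 0.1) = 1380.
Layer-change overhead = 1380 × 1.4, so 1932 s.
Altogether 6446.3 + 1932 = 8378.3 s, i.e. 2.33 hours.

2.33 hours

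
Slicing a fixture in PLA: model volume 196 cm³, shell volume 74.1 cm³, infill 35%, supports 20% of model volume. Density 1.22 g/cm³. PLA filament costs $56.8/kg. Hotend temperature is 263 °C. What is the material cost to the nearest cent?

$10.81

Volume inside the shell = 196 − 74.1 = 121.9 cm³.
Deposited infill = 0.35 × 121.9 = 42.665 cm³.
Support = 0.20 × 196 = 39.2 cm³.
Total printed volume = 74.1 + 42.665 + 39.2, so 155.965 cm³.
Mass: 155.965 × 1.22 → 190.2773 g.
At $56.8/kg: 190.2773/1000 × 56.8 = $10.81.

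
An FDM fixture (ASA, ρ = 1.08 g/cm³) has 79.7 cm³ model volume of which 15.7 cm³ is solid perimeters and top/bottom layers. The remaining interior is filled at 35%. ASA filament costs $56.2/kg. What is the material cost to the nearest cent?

$2.31

Infill region: 79.7 − 15.7 → 64 cm³.
Deposited infill = 0.35 × 64, so 22.4 cm³.
Total extruded = 15.7 + 22.4 = 38.1 cm³.
Mass = 38.1 × 1.08 = 41.148 g.
At $56.2/kg: 41.148/1000 × 56.2 = $2.31.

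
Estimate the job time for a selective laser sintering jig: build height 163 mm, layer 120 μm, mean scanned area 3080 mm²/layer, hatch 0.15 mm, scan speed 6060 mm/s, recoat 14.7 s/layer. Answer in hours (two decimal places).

6.83 hours

Layer count = ceil(163 / 0.12) = 1359.
Per-layer scan distance = 3080 / 0.15 = 20533.3 mm.
Per-layer scan time: 20533.3 / 6060 → 3.3883 s.
Time per layer = 3.3883 + 14.7, so 18.0883 s.
Build time = 1359 × 18.0883 = 24581.9997 s = 6.83 hours.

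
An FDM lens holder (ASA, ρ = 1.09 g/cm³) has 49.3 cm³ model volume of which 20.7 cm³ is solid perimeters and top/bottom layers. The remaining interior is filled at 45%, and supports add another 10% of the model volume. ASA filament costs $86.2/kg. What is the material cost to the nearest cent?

$3.62

Interior volume: 49.3 − 20.7 → 28.6 cm³.
Infill deposited: 0.45 × 28.6 → 12.87 cm³.
Support: 0.10 × 49.3 → 4.93 cm³.
Total extruded = 20.7 + 12.87 + 4.93 = 38.5 cm³.
Mass: 38.5 × 1.09 → 41.965 g.
At $86.2/kg: 41.965/1000 × 86.2 = $3.62.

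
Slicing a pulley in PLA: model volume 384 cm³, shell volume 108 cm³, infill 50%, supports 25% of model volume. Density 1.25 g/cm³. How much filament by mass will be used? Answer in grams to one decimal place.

427.5 g

Infill region = 384 − 108, so 276 cm³.
Infill volume: 0.50 × 276 → 138 cm³.
Support: 0.25 × 384 → 96 cm³.
Total printed volume: 108 + 138 + 96 → 342 cm³.
Mass = 342 × 1.25, so 427.5 g.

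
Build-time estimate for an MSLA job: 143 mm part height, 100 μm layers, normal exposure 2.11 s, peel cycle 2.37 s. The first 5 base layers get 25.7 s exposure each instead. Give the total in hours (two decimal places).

Layer count = ceil(143 / 0.1) = 1430.
Bottom layers = 5 × (25.7 + 2.37) = 140.35 s.
Regular layers = 1425 × (2.11 + 2.37), so 6384 s.
Sum: 140.35 + 6384 = 6524.35 s → 1.81 hours.

1.81 hours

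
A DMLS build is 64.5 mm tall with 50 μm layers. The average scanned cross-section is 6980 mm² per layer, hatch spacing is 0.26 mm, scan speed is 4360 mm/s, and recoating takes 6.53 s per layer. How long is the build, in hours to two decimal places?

4.55 hours

Layer count = ceil(64.5 / 0.05) = 1290.
Per-layer scan distance = 6980 / 0.26 = 26846.2 mm.
Laser time per layer: 26846.2 / 4360 → 6.1574 s.
Per-layer time: 6.1574 + 6.53 → 12.6874 s.
Build time = 1290 × 12.6874 = 16366.746 s = 4.55 hours.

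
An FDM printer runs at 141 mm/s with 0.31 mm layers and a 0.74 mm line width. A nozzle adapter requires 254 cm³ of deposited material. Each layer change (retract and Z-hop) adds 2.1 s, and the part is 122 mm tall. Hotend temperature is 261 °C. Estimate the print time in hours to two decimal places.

2.41 hours

Extrusion cross-section: 0.31 × 0.74 → 0.2294 mm².
Toolpath length = 254 cm³ / 0.2294 mm² = 254000 / 0.2294 = 1107236.3 mm.
Time extruding: 1107236.3 / 141 → 7852.7 s.
Layer count = ceil(122 / 0.31) = 394.
Layer-change overhead: 394 × 2.1 → 827.4 s.
Altogether 7852.7 + 827.4 = 8680.1 s, i.e. 2.41 hours.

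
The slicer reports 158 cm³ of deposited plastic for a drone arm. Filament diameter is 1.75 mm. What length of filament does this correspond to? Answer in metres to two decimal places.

A = π r² = π × 0.875² = 2.4053 mm².
Length = 158 cm³ / 2.4053 mm² = 158000 / 2.4053 = 65688.27 mm = 65.69 m.

65.69 m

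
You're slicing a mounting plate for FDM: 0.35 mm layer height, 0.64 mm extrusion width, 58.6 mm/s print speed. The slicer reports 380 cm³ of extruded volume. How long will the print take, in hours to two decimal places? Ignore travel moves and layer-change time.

8.04 hours

Line area = 0.35 × 0.64 = 0.224 mm².
Path length: 380000 mm³ / 0.224 mm² → 1696428.6 mm.
Print-move time = 1696428.6 / 58.6 = 28949.3 s.
That's 28949.3 s → 8.04 hours.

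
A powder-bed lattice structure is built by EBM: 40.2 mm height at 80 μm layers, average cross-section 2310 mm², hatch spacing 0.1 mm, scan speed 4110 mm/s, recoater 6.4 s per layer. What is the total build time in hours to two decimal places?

Layers = ⌈40.2/0.08⌉ = 503.
Per-layer scan distance = 2310 / 0.1, so 23100 mm.
Beam time per layer = 23100 / 4110 = 5.6204 s.
Time per layer = 5.6204 + 6.4, so 12.0204 s.
503 layers × 12.0204 s/layer = 6046.2612 s, i.e. 1.68 hours.

1.68 hours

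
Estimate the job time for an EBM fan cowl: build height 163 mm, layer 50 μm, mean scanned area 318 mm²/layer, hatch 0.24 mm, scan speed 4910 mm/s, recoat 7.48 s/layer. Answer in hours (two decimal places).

Layers = ⌈163/0.05⌉ = 3260.
Scan path per layer = 318 / 0.24 = 1325 mm.
Per-layer scan time = 1325 / 4910, so 0.2699 s.
Per-layer time: 0.2699 + 7.48 → 7.7499 s.
Build time = 3260 × 7.7499 = 25264.674 s = 7.02 hours.

7.02 hours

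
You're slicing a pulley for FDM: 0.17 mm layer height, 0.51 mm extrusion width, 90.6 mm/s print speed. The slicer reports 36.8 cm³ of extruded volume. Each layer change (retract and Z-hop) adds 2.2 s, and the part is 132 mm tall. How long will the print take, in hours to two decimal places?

1.78 hours

Line area = 0.17 × 0.51 = 0.0867 mm².
Total extruded path = 36800/0.0867 = 424452.1 mm.
Time extruding = 424452.1 / 90.6, so 4684.9 s.
Number of layers: 132 / 0.17 → 777 (rounded up).
Layer-change overhead: 777 × 2.2 → 1709.4 s.
Altogether 4684.9 + 1709.4 = 6394.3 s, i.e. 1.78 hours.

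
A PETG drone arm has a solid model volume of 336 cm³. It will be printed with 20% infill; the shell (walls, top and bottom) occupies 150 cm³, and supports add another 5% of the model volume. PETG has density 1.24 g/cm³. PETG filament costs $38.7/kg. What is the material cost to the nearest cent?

Volume inside the shell: 336 − 150 → 186 cm³.
Infill volume: 0.20 × 186 → 37.2 cm³.
Support: 0.05 × 336 → 16.8 cm³.
Total printed volume: 150 + 37.2 + 16.8 → 204 cm³.
Mass = 204 × 1.24 = 252.96 g.
At $38.7/kg: 252.96/1000 × 38.7 = $9.79.

$9.79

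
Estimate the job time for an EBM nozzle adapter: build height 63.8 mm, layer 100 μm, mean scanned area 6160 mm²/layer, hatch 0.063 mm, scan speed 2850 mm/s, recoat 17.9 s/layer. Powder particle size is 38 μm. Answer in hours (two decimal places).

9.25 hours

Layers = ⌈63.8/0.1⌉ = 638.
Per-layer scan distance = 6160 / 0.063, so 97777.8 mm.
Per-layer scan time = 97777.8 / 2850, so 34.308 s.
Time per layer = 34.308 + 17.9 = 52.208 s.
Total: 638 × 52.208 s = 33308.704 s → 9.25 hours.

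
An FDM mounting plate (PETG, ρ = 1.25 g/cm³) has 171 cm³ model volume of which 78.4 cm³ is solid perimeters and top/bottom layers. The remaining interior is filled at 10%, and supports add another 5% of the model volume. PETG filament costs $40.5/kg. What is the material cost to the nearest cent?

$4.87

Interior volume = 171 − 78.4, so 92.6 cm³.
Infill volume = 0.10 × 92.6, so 9.26 cm³.
Support: 0.05 × 171 → 8.55 cm³.
Total extruded = 78.4 + 9.26 + 8.55 = 96.21 cm³.
Mass: 96.21 × 1.25 → 120.2625 g.
At $40.5/kg: 120.2625/1000 × 40.5 = $4.87.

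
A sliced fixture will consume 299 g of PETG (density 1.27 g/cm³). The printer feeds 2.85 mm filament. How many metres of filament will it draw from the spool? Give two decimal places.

Extruded volume: 299/1.27 = 235.4331 cm³ (235433.1 mm³).
Cross-section of 2.85 mm filament: π·(2.85/2)² = 6.3794 mm².
Length = 235433.1 / 6.3794 = 36905.21 mm = 36.91 m.

36.91 m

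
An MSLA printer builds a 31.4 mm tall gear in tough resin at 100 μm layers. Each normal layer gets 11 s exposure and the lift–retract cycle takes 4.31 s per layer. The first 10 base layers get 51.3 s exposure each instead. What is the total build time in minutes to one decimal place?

Number of layers: 31.4 / 0.1 → 314 (rounded up).
Bottom layers: 10 × (51.3 + 4.31) → 556.1 s.
Normal layers: 304 × (11 + 4.31) → 4654.24 s.
Sum: 556.1 + 4654.24 = 5210.34 s → 86.8 minutes.

86.8 minutes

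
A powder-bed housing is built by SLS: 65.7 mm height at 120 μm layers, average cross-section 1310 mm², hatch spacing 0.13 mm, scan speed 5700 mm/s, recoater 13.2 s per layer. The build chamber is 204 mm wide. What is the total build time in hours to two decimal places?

2.28 hours

Layers = ⌈65.7/0.12⌉ = 548.
Hatch length per layer = 1310 / 0.13, so 10076.9 mm.
Laser time per layer = 10076.9 / 5700 = 1.7679 s.
Layer cycle = 1.7679 + 13.2, so 14.9679 s.
548 layers × 14.9679 s/layer = 8202.4092 s, i.e. 2.28 hours.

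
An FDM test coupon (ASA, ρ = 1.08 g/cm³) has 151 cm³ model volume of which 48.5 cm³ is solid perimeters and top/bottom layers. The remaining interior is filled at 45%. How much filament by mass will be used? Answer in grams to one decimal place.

102.2 g

Interior volume = 151 − 48.5 = 102.5 cm³.
Infill volume: 0.45 × 102.5 → 46.125 cm³.
Total printed volume: 48.5 + 46.125 → 94.625 cm³.
Mass: 94.625 × 1.08 → 102.195 g.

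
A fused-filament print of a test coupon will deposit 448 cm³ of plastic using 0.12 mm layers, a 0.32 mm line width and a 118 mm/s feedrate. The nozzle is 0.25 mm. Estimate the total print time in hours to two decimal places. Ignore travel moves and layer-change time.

27.46 hours

Extrusion cross-section: 0.12 × 0.32 → 0.0384 mm².
Toolpath length = 448 cm³ / 0.0384 mm² = 448000 / 0.0384 = 11666666.7 mm.
Time extruding = 11666666.7 / 118, so 98870.1 s.
98870.1 s = 27.46 hours.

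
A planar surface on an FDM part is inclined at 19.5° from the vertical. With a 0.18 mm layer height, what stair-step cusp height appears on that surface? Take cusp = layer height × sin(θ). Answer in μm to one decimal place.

sin(19.5°) = 0.3338, so cusp = 0.18 × 0.3338 = 0.060084 mm → 60.1 μm.

60.1 μm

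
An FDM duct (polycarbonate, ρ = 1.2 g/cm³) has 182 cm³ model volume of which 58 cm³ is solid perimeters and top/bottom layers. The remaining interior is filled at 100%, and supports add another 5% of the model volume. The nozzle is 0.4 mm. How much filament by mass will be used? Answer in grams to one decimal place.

229.3 g

Volume inside the shell = 182 − 58, so 124 cm³.
Infill volume = 1.00 × 124, so 124 cm³.
Support = 0.05 × 182, so 9.1 cm³.
Deposited volume = 58 + 124 + 9.1 = 191.1 cm³.
Mass = 191.1 × 1.2, so 229.32 g.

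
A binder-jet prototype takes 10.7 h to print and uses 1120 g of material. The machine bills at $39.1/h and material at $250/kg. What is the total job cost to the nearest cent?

Time charge = 39.1 × 10.7, so $418.37.
Feedstock cost = 250 × 1120/1000 = $280.00.
Job cost: 418.37 + 280.00 = $698.37.

$698.37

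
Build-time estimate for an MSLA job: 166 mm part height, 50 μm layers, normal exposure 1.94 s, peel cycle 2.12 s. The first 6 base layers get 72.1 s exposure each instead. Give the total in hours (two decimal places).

Layer count = ceil(166 / 0.05) = 3320.
Burn-in layers: 6 × (72.1 + 2.12) → 445.32 s.
Normal layers: 3314 × (1.94 + 2.12) → 13454.84 s.
Total = 445.32 + 13454.84 = 13900.16 s = 3.86 hours.

3.86 hours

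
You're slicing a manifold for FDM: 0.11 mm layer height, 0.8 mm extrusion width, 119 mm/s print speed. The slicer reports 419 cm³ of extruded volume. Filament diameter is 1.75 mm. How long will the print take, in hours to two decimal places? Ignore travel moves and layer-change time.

11.11 hours

Bead cross-section = 0.11 × 0.8, so 0.088 mm².
Toolpath length = 419 cm³ / 0.088 mm² = 419000 / 0.088 = 4761363.6 mm.
Print-move time = 4761363.6 / 119 = 40011.5 s.
40011.5 s = 11.11 hours.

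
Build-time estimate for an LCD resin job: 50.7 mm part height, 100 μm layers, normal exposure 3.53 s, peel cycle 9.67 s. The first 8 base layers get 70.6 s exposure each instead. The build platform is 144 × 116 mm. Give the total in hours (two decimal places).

2.01 hours

Number of layers: 50.7 / 0.1 → 507 (rounded up).
Base layers: 8 × (70.6 + 9.67) → 642.16 s.
Normal layers = 499 × (3.53 + 9.67), so 6586.8 s.
Sum: 642.16 + 6586.8 = 7228.96 s → 2.01 hours.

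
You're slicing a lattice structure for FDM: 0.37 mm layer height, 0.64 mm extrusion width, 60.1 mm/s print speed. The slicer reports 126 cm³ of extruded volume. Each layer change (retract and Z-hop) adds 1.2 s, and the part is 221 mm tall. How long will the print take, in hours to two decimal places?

2.66 hours

Extrusion cross-section = 0.37 × 0.64 = 0.2368 mm².
Toolpath length = 126 cm³ / 0.2368 mm² = 126000 / 0.2368 = 532094.6 mm.
Extrusion time: 532094.6 / 60.1 → 8853.5 s.
Number of layers: 221 / 0.37 → 598 (rounded up).
Non-print overhead: 598 × 1.2 → 717.6 s.
Altogether 8853.5 + 717.6 = 9571.1 s, i.e. 2.66 hours.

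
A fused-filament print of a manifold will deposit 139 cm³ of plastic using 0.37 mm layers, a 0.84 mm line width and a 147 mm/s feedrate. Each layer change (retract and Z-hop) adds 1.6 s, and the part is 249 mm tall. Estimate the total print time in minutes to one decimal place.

Bead cross-section = 0.37 × 0.84 = 0.3108 mm².
Path length: 139000 mm³ / 0.3108 mm² → 447232.9 mm.
Time extruding = 447232.9 / 147 = 3042.4 s.
Number of layers: 249 / 0.37 → 673 (rounded up).
Layer-change overhead = 673 × 1.6 = 1076.8 s.
Total = 3042.4 + 1076.8 = 4119.2 s = 68.7 minutes.

68.7 minutes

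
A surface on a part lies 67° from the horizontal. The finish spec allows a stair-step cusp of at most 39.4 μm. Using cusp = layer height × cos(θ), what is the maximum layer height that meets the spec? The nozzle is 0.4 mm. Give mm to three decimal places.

t = h_c / cos θ = 0.0394 / 0.3907 = 0.101 mm.

0.101 mm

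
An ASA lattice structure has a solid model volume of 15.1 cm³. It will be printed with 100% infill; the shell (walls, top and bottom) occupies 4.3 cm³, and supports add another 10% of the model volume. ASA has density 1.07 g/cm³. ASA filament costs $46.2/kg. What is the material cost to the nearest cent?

$0.82

Volume inside the shell = 15.1 − 4.3, so 10.8 cm³.
Infill deposited = 1.00 × 10.8 = 10.8 cm³.
Support = 0.10 × 15.1, so 1.51 cm³.
Total extruded = 4.3 + 10.8 + 1.51 = 16.61 cm³.
Mass: 16.61 × 1.07 → 17.7727 g.
Cost = 17.7727 g / 1000 × $46.2/kg = $0.82.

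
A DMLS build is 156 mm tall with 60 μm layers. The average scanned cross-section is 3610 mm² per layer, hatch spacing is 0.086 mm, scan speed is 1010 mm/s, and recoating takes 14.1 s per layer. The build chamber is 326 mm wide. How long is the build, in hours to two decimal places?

40.20 hours

Number of layers: 156 / 0.06 → 2600 (rounded up).
Scan path per layer = 3610 / 0.086 = 41976.7 mm.
Laser time per layer = 41976.7 / 1010, so 41.5611 s.
Time per layer = 41.5611 + 14.1, so 55.6611 s.
2600 layers × 55.6611 s/layer = 144718.86 s, i.e. 40.20 hours.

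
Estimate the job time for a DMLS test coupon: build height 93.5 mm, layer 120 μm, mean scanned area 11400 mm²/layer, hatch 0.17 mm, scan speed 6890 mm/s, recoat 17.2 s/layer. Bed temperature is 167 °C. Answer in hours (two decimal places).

5.84 hours

Number of layers: 93.5 / 0.12 → 780 (rounded up).
Hatch length per layer: 11400 / 0.17 → 67058.8 mm.
Laser time per layer: 67058.8 / 6890 → 9.7328 s.
Per-layer time = 9.7328 + 17.2, so 26.9328 s.
Total: 780 × 26.9328 s = 21007.584 s → 5.84 hours.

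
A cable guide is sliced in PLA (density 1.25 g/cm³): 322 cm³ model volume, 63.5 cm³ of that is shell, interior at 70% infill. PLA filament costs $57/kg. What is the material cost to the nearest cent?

$17.42

Infill region = 322 − 63.5, so 258.5 cm³.
Infill deposited = 0.70 × 258.5, so 180.95 cm³.
Deposited volume = 63.5 + 180.95 = 244.45 cm³.
Mass = 244.45 × 1.25 = 305.5625 g.
Cost = 305.5625 g / 1000 × $57/kg = $17.42.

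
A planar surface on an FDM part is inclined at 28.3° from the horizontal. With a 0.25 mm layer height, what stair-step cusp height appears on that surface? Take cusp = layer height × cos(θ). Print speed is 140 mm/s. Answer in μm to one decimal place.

h_c = t·cos θ = 0.25 × 0.8805 = 0.220125 mm (220.1 μm).

220.1 μm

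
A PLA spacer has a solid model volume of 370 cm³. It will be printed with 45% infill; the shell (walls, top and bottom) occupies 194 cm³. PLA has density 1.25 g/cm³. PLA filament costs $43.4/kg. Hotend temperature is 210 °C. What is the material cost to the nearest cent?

Infill region: 370 − 194 → 176 cm³.
Infill deposited: 0.45 × 176 → 79.2 cm³.
Total printed volume: 194 + 79.2 → 273.2 cm³.
Mass = 273.2 × 1.25, so 341.5 g.
Cost = 341.5 g / 1000 × $43.4/kg = $14.82.

$14.82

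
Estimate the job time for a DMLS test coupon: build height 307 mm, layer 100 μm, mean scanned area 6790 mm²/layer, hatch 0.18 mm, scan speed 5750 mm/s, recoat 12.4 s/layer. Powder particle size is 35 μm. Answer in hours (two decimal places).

16.17 hours

Number of layers: 307 / 0.1 → 3070 (rounded up).
Hatch length per layer = 6790 / 0.18, so 37722.2 mm.
Scan time per layer = 37722.2 / 5750, so 6.5604 s.
Layer cycle: 6.5604 + 12.4 → 18.9604 s.
3070 layers × 18.9604 s/layer = 58208.428 s, i.e. 16.17 hours.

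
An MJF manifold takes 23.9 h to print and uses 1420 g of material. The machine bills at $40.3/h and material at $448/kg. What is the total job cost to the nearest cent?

Machine cost = 40.3 × 23.9, so $963.17.
Material charge = 448 × 1420/1000, so $636.16.
Total = 963.17 + 636.16 = $1599.33.

$1599.33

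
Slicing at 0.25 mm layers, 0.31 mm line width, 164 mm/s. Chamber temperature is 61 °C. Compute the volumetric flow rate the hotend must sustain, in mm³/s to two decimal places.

Bead cross-section: 0.25 × 0.31 → 0.0775 mm².
Q = v·A = 164 × 0.0775 = 12.71 mm³/s.

12.71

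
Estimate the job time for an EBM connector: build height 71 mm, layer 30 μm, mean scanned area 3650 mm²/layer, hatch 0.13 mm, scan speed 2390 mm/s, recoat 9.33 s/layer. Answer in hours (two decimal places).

13.86 hours

Layers = ⌈71/0.03⌉ = 2367.
Per-layer scan distance = 3650 / 0.13 = 28076.9 mm.
Scan time per layer = 28076.9 / 2390 = 11.7477 s.
Time per layer = 11.7477 + 9.33 = 21.0777 s.
Build time = 2367 × 21.0777 = 49890.9159 s = 13.86 hours.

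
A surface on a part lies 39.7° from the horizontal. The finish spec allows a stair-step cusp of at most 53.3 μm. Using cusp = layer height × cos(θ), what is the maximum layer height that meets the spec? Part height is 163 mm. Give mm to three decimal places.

0.069 mm

cos(39.7°) = 0.7694; t_max = 0.0533/0.7694 = 0.069 mm.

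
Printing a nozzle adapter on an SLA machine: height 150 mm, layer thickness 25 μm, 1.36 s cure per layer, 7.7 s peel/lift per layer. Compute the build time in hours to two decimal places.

Layer count = ceil(150 / 0.025) = 6000.
Per-layer time = 1.36 + 7.7 = 9.06 s.
Build time: 6000 × 9.06 s = 54360 s, i.e. 15.10 hours.

15.10 hours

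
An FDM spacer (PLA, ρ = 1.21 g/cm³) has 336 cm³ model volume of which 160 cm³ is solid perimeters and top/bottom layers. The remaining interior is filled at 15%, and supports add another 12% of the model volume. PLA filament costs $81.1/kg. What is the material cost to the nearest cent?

Volume inside the shell = 336 − 160 = 176 cm³.
Infill deposited = 0.15 × 176, so 26.4 cm³.
Support = 0.12 × 336, so 40.32 cm³.
Total printed volume: 160 + 26.4 + 40.32 → 226.72 cm³.
Mass: 226.72 × 1.21 → 274.3312 g.
At $81.1/kg: 274.3312/1000 × 81.1 = $22.25.

$22.25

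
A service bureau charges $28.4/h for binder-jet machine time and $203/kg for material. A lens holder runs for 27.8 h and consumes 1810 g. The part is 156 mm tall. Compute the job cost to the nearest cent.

$1156.95

Machine-time cost = 28.4 × 27.8, so $789.52.
Material cost = 203 × 1810/1000, so $367.43.
Total = 789.52 + 367.43 = $1156.95.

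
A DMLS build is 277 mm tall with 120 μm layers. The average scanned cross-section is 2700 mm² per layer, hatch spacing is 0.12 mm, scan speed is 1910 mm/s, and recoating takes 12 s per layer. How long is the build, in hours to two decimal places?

Layer count = ceil(277 / 0.12) = 2309.
Per-layer scan distance = 2700 / 0.12 = 22500 mm.
Scan time per layer = 22500 / 1910 = 11.7801 s.
Layer cycle = 11.7801 + 12 = 23.7801 s.
2309 layers × 23.7801 s/layer = 54908.2509 s, i.e. 15.25 hours.

15.25 hours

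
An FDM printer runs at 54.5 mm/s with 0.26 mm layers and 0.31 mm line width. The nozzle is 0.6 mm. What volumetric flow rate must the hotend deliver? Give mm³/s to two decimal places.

Extrusion cross-section = 0.26 × 0.31, so 0.0806 mm².
Volumetric flow = 54.5 × 0.0806 = 4.39 mm³/s.

4.39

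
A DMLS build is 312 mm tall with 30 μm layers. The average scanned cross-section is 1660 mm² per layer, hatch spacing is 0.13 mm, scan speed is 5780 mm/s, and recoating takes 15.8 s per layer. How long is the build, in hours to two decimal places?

Layers = ⌈312/0.03⌉ = 10400.
Hatch length per layer: 1660 / 0.13 → 12769.2 mm.
Scan time per layer = 12769.2 / 5780 = 2.2092 s.
Time per layer = 2.2092 + 15.8, so 18.0092 s.
Build time = 10400 × 18.0092 = 187295.68 s = 52.03 hours.

52.03 hours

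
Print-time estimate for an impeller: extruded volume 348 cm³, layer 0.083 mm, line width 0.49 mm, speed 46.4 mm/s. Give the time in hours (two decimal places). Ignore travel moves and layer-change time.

51.23 hours

Line area = 0.083 × 0.49, so 0.04067 mm².
Toolpath length = 348 cm³ / 0.04067 mm² = 348000 / 0.04067 = 8556675.7 mm.
Time extruding = 8556675.7 / 46.4 = 184411.1 s.
That's 184411.1 s → 51.23 hours.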